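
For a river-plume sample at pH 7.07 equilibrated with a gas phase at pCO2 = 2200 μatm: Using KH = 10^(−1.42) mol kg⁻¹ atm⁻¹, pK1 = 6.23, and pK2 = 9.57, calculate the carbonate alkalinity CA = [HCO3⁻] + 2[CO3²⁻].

CA = 0.582 mmol/kg

[CO2*] = KH · pCO2 = 10^(−1.42) × 2200×10^-6 = 8.364×10^-5 mol/kg
α₀ = 1/(1 + K1/[H⁺] + K1K2/[H⁺]²) = 1/(1 + 10^+0.84 + 10^-1.66) = 0.1259
DIC = [CO2*]/α₀ = 8.364×10^-5 / 0.1259 = 0.6641 mmol/kg
CA = (α₁ + 2α₂)·DIC = (0.8713 + 2×0.002755) × 0.6641 = 0.582 mmol/kg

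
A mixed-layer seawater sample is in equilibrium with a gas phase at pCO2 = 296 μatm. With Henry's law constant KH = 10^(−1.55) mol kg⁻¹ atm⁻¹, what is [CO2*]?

[CO2*] = 8.34 μmol/kg

KH = 10^(−1.55) = 2.818×10^-2 mol kg⁻¹ atm⁻¹
[CO2*] = KH · pCO2 = 2.818×10^-2 × 296×10^-6 atm = 8.34×10^-6 mol/kg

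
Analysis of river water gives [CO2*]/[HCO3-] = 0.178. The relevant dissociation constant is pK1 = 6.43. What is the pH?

From K1 = [H⁺][HCO3-]/[CO2*]:  pH = pK1 − log₁₀([CO2*]/[HCO3-])
log₁₀(0.178) = -0.750
pH = 6.43 − (-0.750) = 7.18

pH = 7.18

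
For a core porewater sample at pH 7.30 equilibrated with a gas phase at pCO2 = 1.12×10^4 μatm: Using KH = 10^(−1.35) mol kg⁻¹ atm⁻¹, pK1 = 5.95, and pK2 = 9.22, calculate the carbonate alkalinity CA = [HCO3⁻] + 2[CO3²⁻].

[CO2*] = KH · pCO2 = 10^(−1.35) × 1.12×10^4×10^-6 = 5.003×10^-4 mol/kg
α₀ = 1/(1 + K1/[H⁺] + K1K2/[H⁺]²) = 1/(1 + 10^+1.35 + 10^-0.57) = 0.04227
DIC = [CO2*]/α₀ = 5.003×10^-4 / 0.04227 = 11.83 mmol/kg
CA = (α₁ + 2α₂)·DIC = (0.9464 + 2×0.01138) × 11.83 = 11.5 mmol/kg

CA = 11.5 mmol/kg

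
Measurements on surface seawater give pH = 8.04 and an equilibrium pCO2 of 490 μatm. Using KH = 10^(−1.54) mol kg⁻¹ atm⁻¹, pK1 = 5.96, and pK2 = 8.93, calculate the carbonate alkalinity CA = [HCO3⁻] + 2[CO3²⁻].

[CO2*] = KH · pCO2 = 10^(−1.54) × 490×10^-6 = 1.413×10^-5 mol/kg
α₀ = 1/(1 + K1/[H⁺] + K1K2/[H⁺]²) = 1/(1 + 10^+2.08 + 10^+1.19) = 0.007315
DIC = [CO2*]/α₀ = 1.413×10^-5 / 0.007315 = 1.932 mmol/kg
CA = (α₁ + 2α₂)·DIC = (0.8794 + 2×0.1133) × 1.932 = 2.14 mmol/kg

CA = 2.14 mmol/kg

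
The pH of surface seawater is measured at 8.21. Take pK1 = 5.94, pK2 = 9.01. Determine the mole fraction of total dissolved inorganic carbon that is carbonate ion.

α₂ = 0.136

α₂ = 1 / (1 + [H⁺]/K2 + [H⁺]²/(K1K2)) = 1 / (1 + 10^+0.80 + 10^-1.47)
   = 1 / (1 + 6.3096 + 0.033884) = 1/7.3435 = 0.1362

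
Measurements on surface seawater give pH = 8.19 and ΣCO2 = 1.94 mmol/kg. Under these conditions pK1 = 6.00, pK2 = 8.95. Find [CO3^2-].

[CO3²⁻] = 0.286 mmol/kg

α₂ = 1 / (1 + [H⁺]/K2 + [H⁺]²/(K1K2)) = 1 / (1 + 10^+0.76 + 10^-1.43)
   = 1 / (1 + 5.7544 + 0.037154) = 1/6.7916 = 0.1472
[CO3²⁻] = α₂ × DIC = 0.1472 × 1.94 = 0.286 mmol/kg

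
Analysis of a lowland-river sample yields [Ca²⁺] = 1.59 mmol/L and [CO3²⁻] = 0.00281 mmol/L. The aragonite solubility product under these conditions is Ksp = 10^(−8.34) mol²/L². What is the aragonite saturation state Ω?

Ω = 0.977

Ksp = 10^(−8.34) = 4.571×10^-9
Ω = [Ca²⁺][CO3²⁻]/Ksp = (1.59×10^-3)(0.00281×10^-3) / 4.571×10^-9 = 0.977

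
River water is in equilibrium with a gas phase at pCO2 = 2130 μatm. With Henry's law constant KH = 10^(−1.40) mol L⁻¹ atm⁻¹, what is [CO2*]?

[CO2*] = 84.8 μmol/L

KH = 10^(−1.40) = 3.981×10^-2 mol L⁻¹ atm⁻¹
[CO2*] = KH · pCO2 = 3.981×10^-2 × 2130×10^-6 atm = 8.48×10^-5 mol/L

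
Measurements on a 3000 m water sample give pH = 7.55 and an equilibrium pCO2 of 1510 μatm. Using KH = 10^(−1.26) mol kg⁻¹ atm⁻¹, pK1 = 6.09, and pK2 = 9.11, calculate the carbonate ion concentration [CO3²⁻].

[CO2*] = KH · pCO2 = 10^(−1.26) × 1510×10^-6 = 8.298×10^-5 mol/kg
α₀ = 1/(1 + K1/[H⁺] + K1K2/[H⁺]²) = 1/(1 + 10^+1.46 + 10^-0.10) = 0.03264
DIC = [CO2*]/α₀ = 8.298×10^-5 / 0.03264 = 2.542 mmol/kg
[CO3²⁻] = α₂·DIC; α₂ = 0.02593, so [CO3²⁻] = 0.02593 × 2.542 = 0.0659 mmol/kg

[CO3²⁻] = 0.0659 mmol/kg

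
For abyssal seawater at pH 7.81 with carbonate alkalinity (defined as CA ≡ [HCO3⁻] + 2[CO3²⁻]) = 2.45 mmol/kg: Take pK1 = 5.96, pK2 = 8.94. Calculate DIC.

CA = [HCO3⁻] + 2[CO3²⁻] = (α₁ + 2α₂)·DIC
At pH 7.81: [H⁺]/K1 = 10^-1.85 = 0.014125, K2/[H⁺] = 10^-1.13 = 0.074131
α₁ = 1/(1 + 0.014125 + 0.074131) = 1/1.0883 = 0.9189; α₂ = α₁·K2/[H⁺] = 0.06812
α₁ + 2α₂ = 1.0551
DIC = CA / (α₁ + 2α₂) = 2.45 / 1.0551 = 2.32 mmol/kg

DIC = 2.32 mmol/kg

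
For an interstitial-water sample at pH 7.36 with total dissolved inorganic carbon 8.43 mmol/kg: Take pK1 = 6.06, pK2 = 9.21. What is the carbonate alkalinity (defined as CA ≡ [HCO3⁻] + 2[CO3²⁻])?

CA = [HCO3⁻] + 2[CO3²⁻] = (α₁ + 2α₂)·DIC
At pH 7.36: [H⁺]/K1 = 10^-1.30 = 0.050119, K2/[H⁺] = 10^-1.85 = 0.014125
α₁ = 1/(1 + 0.050119 + 0.014125) = 1/1.0642 = 0.9396; α₂ = α₁·K2/[H⁺] = 0.01327
α₁ + 2α₂ = 0.9662
CA = 0.9662 × 8.43 = 8.14 mmol/kg

CA = 8.14 mmol/kg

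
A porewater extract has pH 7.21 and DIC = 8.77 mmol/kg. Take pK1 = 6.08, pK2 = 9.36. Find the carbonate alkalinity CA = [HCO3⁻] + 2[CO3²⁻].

CA = [HCO3⁻] + 2[CO3²⁻] = (α₁ + 2α₂)·DIC
At pH 7.21: [H⁺]/K1 = 10^-1.13 = 0.074131, K2/[H⁺] = 10^-2.15 = 0.0070795
α₁ = 1/(1 + 0.074131 + 0.0070795) = 1/1.0812 = 0.9249; α₂ = α₁·K2/[H⁺] = 0.006548
α₁ + 2α₂ = 0.9380
CA = 0.9380 × 8.77 = 8.23 mmol/kg

CA = 8.23 mmol/kg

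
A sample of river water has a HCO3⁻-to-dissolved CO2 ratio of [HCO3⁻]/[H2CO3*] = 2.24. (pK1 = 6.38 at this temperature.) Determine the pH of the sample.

From K1 = [H⁺][HCO3⁻]/[H2CO3*]:  pH = pK1 + log₁₀([HCO3⁻]/[H2CO3*])
log₁₀(2.24) = +0.350
pH = 6.38 + (+0.350) = 6.73

pH = 6.73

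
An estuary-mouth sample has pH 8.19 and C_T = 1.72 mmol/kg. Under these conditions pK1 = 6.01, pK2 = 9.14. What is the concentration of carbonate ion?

[CO3²⁻] = 0.172 mmol/kg

α₂ = 1 / (1 + [H⁺]/K2 + [H⁺]²/(K1K2)) = 1 / (1 + 10^+0.95 + 10^-1.23)
   = 1 / (1 + 8.9125 + 0.058884) = 1/9.9714 = 0.1003
[CO3²⁻] = α₂ × DIC = 0.1003 × 1.72 = 0.172 mmol/kg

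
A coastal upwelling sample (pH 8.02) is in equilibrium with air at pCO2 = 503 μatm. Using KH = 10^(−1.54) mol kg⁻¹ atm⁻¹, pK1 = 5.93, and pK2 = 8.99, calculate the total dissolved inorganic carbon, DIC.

DIC = 1.99 mmol/kg

[CO2*] = KH · pCO2 = 10^(−1.54) × 503×10^-6 = 1.451×10^-5 mol/kg
α₀ = 1/(1 + K1/[H⁺] + K1K2/[H⁺]²) = 1/(1 + 10^+2.09 + 10^+1.12) = 0.007288
DIC = [CO2*]/α₀ = 1.451×10^-5 / 0.007288 = 1.99 mmol/kg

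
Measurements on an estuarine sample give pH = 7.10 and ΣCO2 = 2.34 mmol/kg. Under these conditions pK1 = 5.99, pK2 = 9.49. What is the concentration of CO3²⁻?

[CO3²⁻] = 8.81 μmol/kg

α₂ = 1 / (1 + [H⁺]/K2 + [H⁺]²/(K1K2)) = 1 / (1 + 10^+2.39 + 10^+1.28)
   = 1 / (1 + 245.47 + 19.055) = 1/265.53 = 0.003766
[CO3²⁻] = α₂ × DIC = 0.003766 × 2.34 = 0.00881 mmol/kg = 8.81 μmol/kg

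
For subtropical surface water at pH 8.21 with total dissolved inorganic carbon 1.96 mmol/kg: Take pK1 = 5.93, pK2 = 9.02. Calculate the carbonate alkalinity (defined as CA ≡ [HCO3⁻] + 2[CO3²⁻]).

CA = 2.21 mmol/kg

CA = [HCO3⁻] + 2[CO3²⁻] = (α₁ + 2α₂)·DIC
At pH 8.21: [H⁺]/K1 = 10^-2.28 = 0.0052481, K2/[H⁺] = 10^-0.81 = 0.15488
α₁ = 1/(1 + 0.0052481 + 0.15488) = 1/1.1601 = 0.8620; α₂ = α₁·K2/[H⁺] = 0.1335
α₁ + 2α₂ = 1.1290
CA = 1.1290 × 1.96 = 2.21 mmol/kg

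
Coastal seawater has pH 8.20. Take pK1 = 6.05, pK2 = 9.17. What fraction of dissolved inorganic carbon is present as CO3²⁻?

α₂ = 0.0962

α₂ = 1 / (1 + [H⁺]/K2 + [H⁺]²/(K1K2)) = 1 / (1 + 10^+0.97 + 10^-1.18)
   = 1 / (1 + 9.3325 + 0.066069) = 1/10.399 = 0.09617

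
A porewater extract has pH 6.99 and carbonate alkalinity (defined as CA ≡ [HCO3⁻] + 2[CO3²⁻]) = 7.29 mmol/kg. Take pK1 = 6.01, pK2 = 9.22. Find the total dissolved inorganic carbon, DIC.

DIC = 8.00 mmol/kg

CA = [HCO3⁻] + 2[CO3²⁻] = (α₁ + 2α₂)·DIC
At pH 6.99: [H⁺]/K1 = 10^-0.98 = 0.10471, K2/[H⁺] = 10^-2.23 = 0.0058884
α₁ = 1/(1 + 0.10471 + 0.0058884) = 1/1.1106 = 0.9004; α₂ = α₁·K2/[H⁺] = 0.005302
α₁ + 2α₂ = 0.9110
DIC = CA / (α₁ + 2α₂) = 7.29 / 0.9110 = 8.00 mmol/kg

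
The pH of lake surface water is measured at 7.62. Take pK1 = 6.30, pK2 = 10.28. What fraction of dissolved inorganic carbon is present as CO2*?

α₀ = 0.0456

α₀ = 1 / (1 + K1/[H⁺] + K1K2/[H⁺]²) = 1 / (1 + 10^+1.32 + 10^-1.34)
   = 1 / (1 + 20.893 + 0.045709) = 1/21.939 = 0.04558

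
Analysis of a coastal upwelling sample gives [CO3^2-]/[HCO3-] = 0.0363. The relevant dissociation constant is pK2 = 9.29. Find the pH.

From K2 = [H⁺][CO3^2-]/[HCO3-]:  pH = pK2 + log₁₀([CO3^2-]/[HCO3-])
log₁₀(0.0363) = -1.440
pH = 9.29 + (-1.440) = 7.85

pH = 7.85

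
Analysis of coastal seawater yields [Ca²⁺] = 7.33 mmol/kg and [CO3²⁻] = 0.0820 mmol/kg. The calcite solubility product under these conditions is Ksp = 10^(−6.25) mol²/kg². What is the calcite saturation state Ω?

Ω = 1.07

Ksp = 10^(−6.25) = 5.623×10^-7
Ω = [Ca²⁺][CO3²⁻]/Ksp = (7.33×10^-3)(0.0820×10^-3) / 5.623×10^-7 = 1.07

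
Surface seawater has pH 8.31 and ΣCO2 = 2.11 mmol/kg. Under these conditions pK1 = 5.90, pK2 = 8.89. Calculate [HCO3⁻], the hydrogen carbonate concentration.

[HCO3⁻] = 1.67 mmol/kg

α₁ = 1 / (1 + [H⁺]/K1 + K2/[H⁺]) = 1 / (1 + 10^-2.41 + 10^-0.58)
   = 1 / (1 + 0.0038905 + 0.26303) = 1/1.2669 = 0.7893
[HCO3⁻] = α₁ × DIC = 0.7893 × 2.11 = 1.67 mmol/kg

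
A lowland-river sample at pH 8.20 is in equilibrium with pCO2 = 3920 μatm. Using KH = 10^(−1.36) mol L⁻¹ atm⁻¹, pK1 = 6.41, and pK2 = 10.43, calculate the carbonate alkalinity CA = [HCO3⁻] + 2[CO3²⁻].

CA = 10.7 mmol/L

[CO2*] = KH · pCO2 = 10^(−1.36) × 3920×10^-6 = 1.711×10^-4 mol/L
α₀ = 1/(1 + K1/[H⁺] + K1K2/[H⁺]²) = 1/(1 + 10^+1.79 + 10^-0.44) = 0.01587
DIC = [CO2*]/α₀ = 1.711×10^-4 / 0.01587 = 10.78 mmol/L
CA = (α₁ + 2α₂)·DIC = (0.9784 + 2×0.005761) × 10.78 = 10.7 mmol/L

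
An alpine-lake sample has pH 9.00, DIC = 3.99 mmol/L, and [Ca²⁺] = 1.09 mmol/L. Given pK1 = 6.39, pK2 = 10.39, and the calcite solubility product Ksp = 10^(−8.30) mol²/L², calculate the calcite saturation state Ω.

Ω = 33.9

α₂ = 1 / (1 + [H⁺]/K2 + [H⁺]²/(K1K2)) = 1 / (1 + 10^+1.39 + 10^-1.22)
   = 1 / (1 + 24.547 + 0.060256) = 1/25.607 = 0.03905
[CO3²⁻] = α₂ × DIC = 0.03905 × 3.99 = 0.1558 mmol/L
Ksp = 10^(−8.30) = 5.012×10^-9
Ω = [Ca²⁺][CO3²⁻]/Ksp = (1.09×10^-3)(1.558×10^-4) / 5.012×10^-9 = 33.9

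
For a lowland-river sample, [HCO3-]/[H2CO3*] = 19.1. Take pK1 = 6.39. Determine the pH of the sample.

pH = 7.67

From K1 = [H⁺][HCO3-]/[H2CO3*]:  pH = pK1 + log₁₀([HCO3-]/[H2CO3*])
log₁₀(19.1) = +1.281
pH = 6.39 + (+1.281) = 7.67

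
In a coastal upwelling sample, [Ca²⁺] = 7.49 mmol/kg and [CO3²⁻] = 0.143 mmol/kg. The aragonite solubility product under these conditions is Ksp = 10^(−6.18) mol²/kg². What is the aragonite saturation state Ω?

Ksp = 10^(−6.18) = 6.607×10^-7
Ω = [Ca²⁺][CO3²⁻]/Ksp = (7.49×10^-3)(0.143×10^-3) / 6.607×10^-7 = 1.62

Ω = 1.62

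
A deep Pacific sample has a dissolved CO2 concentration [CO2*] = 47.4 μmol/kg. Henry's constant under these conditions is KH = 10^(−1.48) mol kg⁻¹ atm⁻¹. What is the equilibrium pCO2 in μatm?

KH = 10^(−1.48) = 3.311×10^-2 mol kg⁻¹ atm⁻¹
pCO2 = [CO2*]/KH = 47.4×10^-6 / 3.311×10^-2 = 1.43×10^-3 atm = 1430 μatm

pCO2 = 1430 μatm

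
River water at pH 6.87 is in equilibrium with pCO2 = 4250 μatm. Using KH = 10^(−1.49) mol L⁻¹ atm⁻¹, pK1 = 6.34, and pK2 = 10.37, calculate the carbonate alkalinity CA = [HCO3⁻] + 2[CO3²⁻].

[CO2*] = KH · pCO2 = 10^(−1.49) × 4250×10^-6 = 1.375×10^-4 mol/L
α₀ = 1/(1 + K1/[H⁺] + K1K2/[H⁺]²) = 1/(1 + 10^+0.53 + 10^-2.97) = 0.2278
DIC = [CO2*]/α₀ = 1.375×10^-4 / 0.2278 = 0.6037 mmol/L
CA = (α₁ + 2α₂)·DIC = (0.7719 + 2×0.0002441) × 0.6037 = 0.466 mmol/L

CA = 0.466 mmol/L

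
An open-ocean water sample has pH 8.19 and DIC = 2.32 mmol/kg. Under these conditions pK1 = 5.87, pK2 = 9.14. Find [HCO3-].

α₁ = 1 / (1 + [H⁺]/K1 + K2/[H⁺]) = 1 / (1 + 10^-2.32 + 10^-0.95)
   = 1 / (1 + 0.0047863 + 0.11220) = 1/1.1170 = 0.8953
[HCO3⁻] = α₁ × DIC = 0.8953 × 2.32 = 2.08 mmol/kg

[HCO3⁻] = 2.08 mmol/kg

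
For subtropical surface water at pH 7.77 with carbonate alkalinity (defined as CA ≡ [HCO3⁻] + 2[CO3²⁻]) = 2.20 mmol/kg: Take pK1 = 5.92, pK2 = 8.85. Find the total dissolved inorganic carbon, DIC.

CA = [HCO3⁻] + 2[CO3²⁻] = (α₁ + 2α₂)·DIC
At pH 7.77: [H⁺]/K1 = 10^-1.85 = 0.014125, K2/[H⁺] = 10^-1.08 = 0.083176
α₁ = 1/(1 + 0.014125 + 0.083176) = 1/1.0973 = 0.9113; α₂ = α₁·K2/[H⁺] = 0.07580
α₁ + 2α₂ = 1.0629
DIC = CA / (α₁ + 2α₂) = 2.20 / 1.0629 = 2.07 mmol/kg

DIC = 2.07 mmol/kg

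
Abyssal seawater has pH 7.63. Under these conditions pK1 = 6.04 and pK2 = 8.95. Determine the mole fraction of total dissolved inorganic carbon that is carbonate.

α₂ = 1 / (1 + [H⁺]/K2 + [H⁺]²/(K1K2)) = 1 / (1 + 10^+1.32 + 10^-0.27)
   = 1 / (1 + 20.893 + 0.53703) = 1/22.430 = 0.04458

α₂ = 0.0446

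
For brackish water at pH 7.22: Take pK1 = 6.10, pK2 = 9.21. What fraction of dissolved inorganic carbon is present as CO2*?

α₀ = 1 / (1 + K1/[H⁺] + K1K2/[H⁺]²) = 1 / (1 + 10^+1.12 + 10^-0.87)
   = 1 / (1 + 13.183 + 0.13490) = 1/14.317 = 0.06984

α₀ = 0.0698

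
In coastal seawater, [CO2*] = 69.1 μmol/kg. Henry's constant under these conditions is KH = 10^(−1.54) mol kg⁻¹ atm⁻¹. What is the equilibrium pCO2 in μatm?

KH = 10^(−1.54) = 2.884×10^-2 mol kg⁻¹ atm⁻¹
pCO2 = [CO2*]/KH = 69.1×10^-6 / 2.884×10^-2 = 2.40×10^-3 atm = 2400 μatm

pCO2 = 2400 μatm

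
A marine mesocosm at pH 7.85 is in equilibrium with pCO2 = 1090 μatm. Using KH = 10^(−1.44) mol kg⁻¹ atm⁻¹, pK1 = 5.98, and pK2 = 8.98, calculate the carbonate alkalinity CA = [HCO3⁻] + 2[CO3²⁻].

CA = 3.37 mmol/kg

[CO2*] = KH · pCO2 = 10^(−1.44) × 1090×10^-6 = 3.958×10^-5 mol/kg
α₀ = 1/(1 + K1/[H⁺] + K1K2/[H⁺]²) = 1/(1 + 10^+1.87 + 10^+0.74) = 0.01240
DIC = [CO2*]/α₀ = 3.958×10^-5 / 0.01240 = 3.191 mmol/kg
CA = (α₁ + 2α₂)·DIC = (0.9194 + 2×0.06816) × 3.191 = 3.37 mmol/kg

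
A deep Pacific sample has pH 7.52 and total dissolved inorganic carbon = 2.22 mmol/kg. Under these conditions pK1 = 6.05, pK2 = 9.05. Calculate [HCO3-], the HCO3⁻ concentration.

α₁ = 1 / (1 + [H⁺]/K1 + K2/[H⁺]) = 1 / (1 + 10^-1.47 + 10^-1.53)
   = 1 / (1 + 0.033884 + 0.029512) = 1/1.0634 = 0.9404
[HCO3⁻] = α₁ × DIC = 0.9404 × 2.22 = 2.09 mmol/kg

[HCO3⁻] = 2.09 mmol/kg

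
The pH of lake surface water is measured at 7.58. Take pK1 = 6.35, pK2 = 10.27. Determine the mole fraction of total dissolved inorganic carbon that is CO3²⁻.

α₂ = 0.00192

α₂ = 1 / (1 + [H⁺]/K2 + [H⁺]²/(K1K2)) = 1 / (1 + 10^+2.69 + 10^+1.46)
   = 1 / (1 + 489.78 + 28.840) = 1/519.62 = 0.001924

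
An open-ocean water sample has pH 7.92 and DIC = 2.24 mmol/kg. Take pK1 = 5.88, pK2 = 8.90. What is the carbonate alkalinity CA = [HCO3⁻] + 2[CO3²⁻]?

CA = [HCO3⁻] + 2[CO3²⁻] = (α₁ + 2α₂)·DIC
At pH 7.92: [H⁺]/K1 = 10^-2.04 = 0.0091201, K2/[H⁺] = 10^-0.98 = 0.10471
α₁ = 1/(1 + 0.0091201 + 0.10471) = 1/1.1138 = 0.8978; α₂ = α₁·K2/[H⁺] = 0.09401
α₁ + 2α₂ = 1.0858
CA = 1.0858 × 2.24 = 2.43 mmol/kg

CA = 2.43 mmol/kg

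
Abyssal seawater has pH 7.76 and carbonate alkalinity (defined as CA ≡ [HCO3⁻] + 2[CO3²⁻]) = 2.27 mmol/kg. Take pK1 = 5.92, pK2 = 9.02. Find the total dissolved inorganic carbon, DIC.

DIC = 2.19 mmol/kg

CA = [HCO3⁻] + 2[CO3²⁻] = (α₁ + 2α₂)·DIC
At pH 7.76: [H⁺]/K1 = 10^-1.84 = 0.014454, K2/[H⁺] = 10^-1.26 = 0.054954
α₁ = 1/(1 + 0.014454 + 0.054954) = 1/1.0694 = 0.9351; α₂ = α₁·K2/[H⁺] = 0.05139
α₁ + 2α₂ = 1.0379
DIC = CA / (α₁ + 2α₂) = 2.27 / 1.0379 = 2.19 mmol/kg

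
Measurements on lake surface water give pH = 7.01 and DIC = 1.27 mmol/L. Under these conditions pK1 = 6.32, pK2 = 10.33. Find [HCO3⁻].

α₁ = 1 / (1 + [H⁺]/K1 + K2/[H⁺]) = 1 / (1 + 10^-0.69 + 10^-3.32)
   = 1 / (1 + 0.20417 + 0.00047863) = 1/1.2047 = 0.8301
[HCO3⁻] = α₁ × DIC = 0.8301 × 1.27 = 1.05 mmol/L

[HCO3⁻] = 1.05 mmol/L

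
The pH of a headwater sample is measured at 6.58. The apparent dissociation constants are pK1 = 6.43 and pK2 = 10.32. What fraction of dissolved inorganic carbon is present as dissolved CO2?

α₀ = 1 / (1 + K1/[H⁺] + K1K2/[H⁺]²) = 1 / (1 + 10^+0.15 + 10^-3.59)
   = 1 / (1 + 1.4125 + 0.00025704) = 1/2.4128 = 0.4145

α₀ = 0.414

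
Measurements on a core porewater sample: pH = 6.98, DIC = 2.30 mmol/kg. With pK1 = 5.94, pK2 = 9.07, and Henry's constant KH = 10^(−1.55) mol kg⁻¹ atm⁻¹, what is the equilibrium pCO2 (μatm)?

α₀ = 1 / (1 + K1/[H⁺] + K1K2/[H⁺]²) = 1 / (1 + 10^+1.04 + 10^-1.05)
   = 1 / (1 + 10.965 + 0.089125) = 1/12.054 = 0.08296
[CO2*] = α₀ × DIC = 0.08296 × 2.30 = 0.1908 mmol/kg
pCO2 = [CO2*]/KH = 1.908×10^-4 / 2.818×10^-2 = 6770 μatm

pCO2 = 6770 μatm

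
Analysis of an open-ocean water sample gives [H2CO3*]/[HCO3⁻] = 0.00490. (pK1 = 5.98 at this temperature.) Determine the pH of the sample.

From K1 = [H⁺][HCO3⁻]/[H2CO3*]:  pH = pK1 − log₁₀([H2CO3*]/[HCO3⁻])
log₁₀(0.00490) = -2.310
pH = 5.98 − (-2.310) = 8.29

pH = 8.29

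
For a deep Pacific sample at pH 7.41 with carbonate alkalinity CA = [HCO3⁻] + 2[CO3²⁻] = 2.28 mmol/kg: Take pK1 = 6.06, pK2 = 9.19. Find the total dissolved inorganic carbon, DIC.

CA = [HCO3⁻] + 2[CO3²⁻] = (α₁ + 2α₂)·DIC
At pH 7.41: [H⁺]/K1 = 10^-1.35 = 0.044668, K2/[H⁺] = 10^-1.78 = 0.016596
α₁ = 1/(1 + 0.044668 + 0.016596) = 1/1.0613 = 0.9423; α₂ = α₁·K2/[H⁺] = 0.01564
α₁ + 2α₂ = 0.9735
DIC = CA / (α₁ + 2α₂) = 2.28 / 0.9735 = 2.34 mmol/kg

DIC = 2.34 mmol/kg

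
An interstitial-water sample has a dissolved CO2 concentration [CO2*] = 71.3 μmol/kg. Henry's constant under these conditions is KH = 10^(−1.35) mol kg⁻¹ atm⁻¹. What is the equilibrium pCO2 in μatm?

KH = 10^(−1.35) = 4.467×10^-2 mol kg⁻¹ atm⁻¹
pCO2 = [CO2*]/KH = 71.3×10^-6 / 4.467×10^-2 = 1.60×10^-3 atm = 1600 μatm

pCO2 = 1600 μatm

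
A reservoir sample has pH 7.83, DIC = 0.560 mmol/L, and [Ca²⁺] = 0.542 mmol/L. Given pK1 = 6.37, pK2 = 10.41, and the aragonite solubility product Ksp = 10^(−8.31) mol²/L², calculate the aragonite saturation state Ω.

Ω = 0.157

α₂ = 1 / (1 + [H⁺]/K2 + [H⁺]²/(K1K2)) = 1 / (1 + 10^+2.58 + 10^+1.12)
   = 1 / (1 + 380.19 + 13.183) = 1/394.37 = 0.002536
[CO3²⁻] = α₂ × DIC = 0.002536 × 0.560 = 0.001420 mmol/L = 1.420 μmol/L
Ksp = 10^(−8.31) = 4.898×10^-9
Ω = [Ca²⁺][CO3²⁻]/Ksp = (0.542×10^-3)(1.420×10^-6) / 4.898×10^-9 = 0.157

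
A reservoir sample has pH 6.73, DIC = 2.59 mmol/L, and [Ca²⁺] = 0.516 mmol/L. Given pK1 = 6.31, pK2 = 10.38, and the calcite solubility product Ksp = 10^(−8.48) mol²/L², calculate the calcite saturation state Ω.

α₂ = 1 / (1 + [H⁺]/K2 + [H⁺]²/(K1K2)) = 1 / (1 + 10^+3.65 + 10^+3.23)
   = 1 / (1 + 4466.8 + 1698.2) = 1/6166.1 = 0.0001622
[CO3²⁻] = α₂ × DIC = 0.0001622 × 2.59 = 0.0004200 mmol/L = 0.4200 μmol/L
Ksp = 10^(−8.48) = 3.311×10^-9
Ω = [Ca²⁺][CO3²⁻]/Ksp = (0.516×10^-3)(4.200×10^-7) / 3.311×10^-9 = 0.0655

Ω = 0.0655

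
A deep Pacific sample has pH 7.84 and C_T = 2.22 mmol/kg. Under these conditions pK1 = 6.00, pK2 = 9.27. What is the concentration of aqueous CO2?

[CO2*] = 0.0305 mmol/kg

α₀ = 1 / (1 + K1/[H⁺] + K1K2/[H⁺]²) = 1 / (1 + 10^+1.84 + 10^+0.41)
   = 1 / (1 + 69.183 + 2.5704) = 1/72.753 = 0.01375
[CO2*] = α₀ × DIC = 0.01375 × 2.22 = 0.0305 mmol/kg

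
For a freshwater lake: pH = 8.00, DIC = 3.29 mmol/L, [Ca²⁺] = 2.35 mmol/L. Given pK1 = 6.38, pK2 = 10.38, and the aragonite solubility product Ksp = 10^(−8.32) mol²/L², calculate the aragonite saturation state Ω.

α₂ = 1 / (1 + [H⁺]/K2 + [H⁺]²/(K1K2)) = 1 / (1 + 10^+2.38 + 10^+0.76)
   = 1 / (1 + 239.88 + 5.7544) = 1/246.64 = 0.004055
[CO3²⁻] = α₂ × DIC = 0.004055 × 3.29 = 0.01334 mmol/L = 13.34 μmol/L
Ksp = 10^(−8.32) = 4.786×10^-9
Ω = [Ca²⁺][CO3²⁻]/Ksp = (2.35×10^-3)(1.334×10^-5) / 4.786×10^-9 = 6.55

Ω = 6.55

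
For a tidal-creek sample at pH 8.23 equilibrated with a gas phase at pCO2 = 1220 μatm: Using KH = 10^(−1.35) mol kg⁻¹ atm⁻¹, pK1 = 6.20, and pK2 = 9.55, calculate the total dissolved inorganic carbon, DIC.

DIC = 6.17 mmol/kg

[CO2*] = KH · pCO2 = 10^(−1.35) × 1220×10^-6 = 5.450×10^-5 mol/kg
α₀ = 1/(1 + K1/[H⁺] + K1K2/[H⁺]²) = 1/(1 + 10^+2.03 + 10^+0.71) = 0.008828
DIC = [CO2*]/α₀ = 5.450×10^-5 / 0.008828 = 6.17 mmol/kg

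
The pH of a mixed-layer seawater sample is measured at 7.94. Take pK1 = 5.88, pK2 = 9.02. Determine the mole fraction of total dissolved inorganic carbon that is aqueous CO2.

α₀ = 0.00798

α₀ = 1 / (1 + K1/[H⁺] + K1K2/[H⁺]²) = 1 / (1 + 10^+2.06 + 10^+0.98)
   = 1 / (1 + 114.82 + 9.5499) = 1/125.37 = 0.007977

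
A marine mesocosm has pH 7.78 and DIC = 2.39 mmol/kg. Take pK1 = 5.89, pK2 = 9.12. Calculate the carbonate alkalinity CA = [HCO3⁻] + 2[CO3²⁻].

CA = 2.46 mmol/kg

CA = [HCO3⁻] + 2[CO3²⁻] = (α₁ + 2α₂)·DIC
At pH 7.78: [H⁺]/K1 = 10^-1.89 = 0.012882, K2/[H⁺] = 10^-1.34 = 0.045709
α₁ = 1/(1 + 0.012882 + 0.045709) = 1/1.0586 = 0.9447; α₂ = α₁·K2/[H⁺] = 0.04318
α₁ + 2α₂ = 1.0310
CA = 1.0310 × 2.39 = 2.46 mmol/kg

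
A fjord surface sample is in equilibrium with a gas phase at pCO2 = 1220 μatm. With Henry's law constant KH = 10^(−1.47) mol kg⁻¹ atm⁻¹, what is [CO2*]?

[CO2*] = 41.3 μmol/kg

KH = 10^(−1.47) = 3.388×10^-2 mol kg⁻¹ atm⁻¹
[CO2*] = KH · pCO2 = 3.388×10^-2 × 1220×10^-6 atm = 4.13×10^-5 mol/kg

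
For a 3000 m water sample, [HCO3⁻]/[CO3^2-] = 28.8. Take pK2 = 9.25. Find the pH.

From K2 = [H⁺][CO3^2-]/[HCO3⁻]:  pH = pK2 − log₁₀([HCO3⁻]/[CO3^2-])
log₁₀(28.8) = +1.459
pH = 9.25 − (+1.459) = 7.79

pH = 7.79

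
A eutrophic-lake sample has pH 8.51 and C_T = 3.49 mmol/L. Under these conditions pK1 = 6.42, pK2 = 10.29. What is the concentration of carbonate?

α₂ = 1 / (1 + [H⁺]/K2 + [H⁺]²/(K1K2)) = 1 / (1 + 10^+1.78 + 10^-0.31)
   = 1 / (1 + 60.256 + 0.48978) = 1/61.746 = 0.01620
[CO3²⁻] = α₂ × DIC = 0.01620 × 3.49 = 0.0565 mmol/L

[CO3²⁻] = 0.0565 mmol/L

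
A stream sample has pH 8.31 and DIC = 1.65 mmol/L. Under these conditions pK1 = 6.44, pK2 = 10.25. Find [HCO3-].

[HCO3⁻] = 1.61 mmol/L

α₁ = 1 / (1 + [H⁺]/K1 + K2/[H⁺]) = 1 / (1 + 10^-1.87 + 10^-1.94)
   = 1 / (1 + 0.013490 + 0.011482) = 1/1.0250 = 0.9756
[HCO3⁻] = α₁ × DIC = 0.9756 × 1.65 = 1.61 mmol/L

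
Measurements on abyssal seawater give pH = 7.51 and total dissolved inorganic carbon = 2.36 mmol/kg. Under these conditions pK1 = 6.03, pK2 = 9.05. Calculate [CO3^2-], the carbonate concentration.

[CO3²⁻] = 0.0641 mmol/kg

α₂ = 1 / (1 + [H⁺]/K2 + [H⁺]²/(K1K2)) = 1 / (1 + 10^+1.54 + 10^+0.06)
   = 1 / (1 + 34.674 + 1.1482) = 1/36.822 = 0.02716
[CO3²⁻] = α₂ × DIC = 0.02716 × 2.36 = 0.0641 mmol/kg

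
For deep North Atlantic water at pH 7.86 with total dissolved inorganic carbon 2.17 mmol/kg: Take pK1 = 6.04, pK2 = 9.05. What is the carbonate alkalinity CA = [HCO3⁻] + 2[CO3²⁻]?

CA = [HCO3⁻] + 2[CO3²⁻] = (α₁ + 2α₂)·DIC
At pH 7.86: [H⁺]/K1 = 10^-1.82 = 0.015136, K2/[H⁺] = 10^-1.19 = 0.064565
α₁ = 1/(1 + 0.015136 + 0.064565) = 1/1.0797 = 0.9262; α₂ = α₁·K2/[H⁺] = 0.05980
α₁ + 2α₂ = 1.0458
CA = 1.0458 × 2.17 = 2.27 mmol/kg

CA = 2.27 mmol/kg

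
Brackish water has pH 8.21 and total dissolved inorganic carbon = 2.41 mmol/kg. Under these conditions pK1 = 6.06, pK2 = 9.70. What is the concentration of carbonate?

[CO3²⁻] = 0.0750 mmol/kg

α₂ = 1 / (1 + [H⁺]/K2 + [H⁺]²/(K1K2)) = 1 / (1 + 10^+1.49 + 10^-0.66)
   = 1 / (1 + 30.903 + 0.21878) = 1/32.122 = 0.03113
[CO3²⁻] = α₂ × DIC = 0.03113 × 2.41 = 0.0750 mmol/kg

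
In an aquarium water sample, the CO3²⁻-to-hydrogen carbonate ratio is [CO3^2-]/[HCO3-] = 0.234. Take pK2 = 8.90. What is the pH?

pH = 8.27

From K2 = [H⁺][CO3^2-]/[HCO3-]:  pH = pK2 + log₁₀([CO3^2-]/[HCO3-])
log₁₀(0.234) = -0.631
pH = 8.90 + (-0.631) = 8.27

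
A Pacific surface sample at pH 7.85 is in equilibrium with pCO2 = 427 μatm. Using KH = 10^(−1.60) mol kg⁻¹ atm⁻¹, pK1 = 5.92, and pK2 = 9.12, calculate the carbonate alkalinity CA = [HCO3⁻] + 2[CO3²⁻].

[CO2*] = KH · pCO2 = 10^(−1.60) × 427×10^-6 = 1.073×10^-5 mol/kg
α₀ = 1/(1 + K1/[H⁺] + K1K2/[H⁺]²) = 1/(1 + 10^+1.93 + 10^+0.66) = 0.01103
DIC = [CO2*]/α₀ = 1.073×10^-5 / 0.01103 = 0.9727 mmol/kg
CA = (α₁ + 2α₂)·DIC = (0.9386 + 2×0.05040) × 0.9727 = 1.01 mmol/kg

CA = 1.01 mmol/kg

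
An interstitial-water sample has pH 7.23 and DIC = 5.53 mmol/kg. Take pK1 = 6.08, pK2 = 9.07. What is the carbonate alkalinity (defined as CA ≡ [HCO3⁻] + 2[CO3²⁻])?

CA = 5.24 mmol/kg

CA = [HCO3⁻] + 2[CO3²⁻] = (α₁ + 2α₂)·DIC
At pH 7.23: [H⁺]/K1 = 10^-1.15 = 0.070795, K2/[H⁺] = 10^-1.84 = 0.014454
α₁ = 1/(1 + 0.070795 + 0.014454) = 1/1.0852 = 0.9214; α₂ = α₁·K2/[H⁺] = 0.01332
α₁ + 2α₂ = 0.9481
CA = 0.9481 × 5.53 = 5.24 mmol/kg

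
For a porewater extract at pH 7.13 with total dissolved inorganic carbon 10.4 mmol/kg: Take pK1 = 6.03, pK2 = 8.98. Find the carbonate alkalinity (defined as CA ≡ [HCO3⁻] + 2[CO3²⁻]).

CA = [HCO3⁻] + 2[CO3²⁻] = (α₁ + 2α₂)·DIC
At pH 7.13: [H⁺]/K1 = 10^-1.10 = 0.079433, K2/[H⁺] = 10^-1.85 = 0.014125
α₁ = 1/(1 + 0.079433 + 0.014125) = 1/1.0936 = 0.9144; α₂ = α₁·K2/[H⁺] = 0.01292
α₁ + 2α₂ = 0.9403
CA = 0.9403 × 10.4 = 9.78 mmol/kg

CA = 9.78 mmol/kg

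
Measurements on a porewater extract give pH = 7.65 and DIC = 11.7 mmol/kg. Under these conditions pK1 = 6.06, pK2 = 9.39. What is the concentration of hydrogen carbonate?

[HCO3⁻] = 11.2 mmol/kg

α₁ = 1 / (1 + [H⁺]/K1 + K2/[H⁺]) = 1 / (1 + 10^-1.59 + 10^-1.74)
   = 1 / (1 + 0.025704 + 0.018197) = 1/1.0439 = 0.9579
[HCO3⁻] = α₁ × DIC = 0.9579 × 11.7 = 11.2 mmol/kg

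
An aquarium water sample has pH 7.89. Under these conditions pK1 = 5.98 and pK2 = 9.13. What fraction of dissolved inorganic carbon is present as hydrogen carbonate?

α₁ = 0.935

α₁ = 1 / (1 + [H⁺]/K1 + K2/[H⁺]) = 1 / (1 + 10^-1.91 + 10^-1.24)
   = 1 / (1 + 0.012303 + 0.057544) = 1/1.0698 = 0.9347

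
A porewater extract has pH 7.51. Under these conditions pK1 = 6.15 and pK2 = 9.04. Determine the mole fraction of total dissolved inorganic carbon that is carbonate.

α₂ = 0.0275

α₂ = 1 / (1 + [H⁺]/K2 + [H⁺]²/(K1K2)) = 1 / (1 + 10^+1.53 + 10^+0.17)
   = 1 / (1 + 33.884 + 1.4791) = 1/36.364 = 0.02750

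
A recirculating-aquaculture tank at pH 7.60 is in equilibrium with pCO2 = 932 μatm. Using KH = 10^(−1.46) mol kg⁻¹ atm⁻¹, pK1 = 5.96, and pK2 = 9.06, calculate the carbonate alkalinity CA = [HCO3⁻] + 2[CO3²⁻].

CA = 1.51 mmol/kg

[CO2*] = KH · pCO2 = 10^(−1.46) × 932×10^-6 = 3.232×10^-5 mol/kg
α₀ = 1/(1 + K1/[H⁺] + K1K2/[H⁺]²) = 1/(1 + 10^+1.64 + 10^+0.18) = 0.02166
DIC = [CO2*]/α₀ = 3.232×10^-5 / 0.02166 = 1.492 mmol/kg
CA = (α₁ + 2α₂)·DIC = (0.9456 + 2×0.03279) × 1.492 = 1.51 mmol/kg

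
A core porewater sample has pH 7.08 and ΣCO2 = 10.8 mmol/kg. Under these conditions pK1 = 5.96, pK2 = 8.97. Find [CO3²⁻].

α₂ = 1 / (1 + [H⁺]/K2 + [H⁺]²/(K1K2)) = 1 / (1 + 10^+1.89 + 10^+0.77)
   = 1 / (1 + 77.625 + 5.8884) = 1/84.513 = 0.01183
[CO3²⁻] = α₂ × DIC = 0.01183 × 10.8 = 0.128 mmol/kg

[CO3²⁻] = 0.128 mmol/kg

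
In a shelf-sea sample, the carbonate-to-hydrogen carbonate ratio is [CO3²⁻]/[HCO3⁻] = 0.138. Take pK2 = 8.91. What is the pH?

pH = 8.05

From K2 = [H⁺][CO3²⁻]/[HCO3⁻]:  pH = pK2 + log₁₀([CO3²⁻]/[HCO3⁻])
log₁₀(0.138) = -0.860
pH = 8.91 + (-0.860) = 8.05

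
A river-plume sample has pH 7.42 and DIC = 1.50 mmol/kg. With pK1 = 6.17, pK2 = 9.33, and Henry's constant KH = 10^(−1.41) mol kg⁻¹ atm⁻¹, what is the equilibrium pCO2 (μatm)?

α₀ = 1 / (1 + K1/[H⁺] + K1K2/[H⁺]²) = 1 / (1 + 10^+1.25 + 10^-0.66)
   = 1 / (1 + 17.783 + 0.21878) = 1/19.002 = 0.05263
[CO2*] = α₀ × DIC = 0.05263 × 1.50 = 0.07894 mmol/kg
pCO2 = [CO2*]/KH = 7.894×10^-5 / 3.890×10^-2 = 2030 μatm

pCO2 = 2030 μatm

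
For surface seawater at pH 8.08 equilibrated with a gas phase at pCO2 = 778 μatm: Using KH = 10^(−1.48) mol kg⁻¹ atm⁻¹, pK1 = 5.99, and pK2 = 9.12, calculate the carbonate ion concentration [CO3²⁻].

[CO2*] = KH · pCO2 = 10^(−1.48) × 778×10^-6 = 2.576×10^-5 mol/kg
α₀ = 1/(1 + K1/[H⁺] + K1K2/[H⁺]²) = 1/(1 + 10^+2.09 + 10^+1.05) = 0.007394
DIC = [CO2*]/α₀ = 2.576×10^-5 / 0.007394 = 3.484 mmol/kg
[CO3²⁻] = α₂·DIC; α₂ = 0.08296, so [CO3²⁻] = 0.08296 × 3.484 = 0.289 mmol/kg

[CO3²⁻] = 0.289 mmol/kg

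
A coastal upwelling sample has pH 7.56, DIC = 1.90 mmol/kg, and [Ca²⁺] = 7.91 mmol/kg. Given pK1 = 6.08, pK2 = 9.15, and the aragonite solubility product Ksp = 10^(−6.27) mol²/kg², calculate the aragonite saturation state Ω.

Ω = 0.679

α₂ = 1 / (1 + [H⁺]/K2 + [H⁺]²/(K1K2)) = 1 / (1 + 10^+1.59 + 10^+0.11)
   = 1 / (1 + 38.905 + 1.2882) = 1/41.193 = 0.02428
[CO3²⁻] = α₂ × DIC = 0.02428 × 1.90 = 0.04612 mmol/kg
Ksp = 10^(−6.27) = 5.370×10^-7
Ω = [Ca²⁺][CO3²⁻]/Ksp = (7.91×10^-3)(4.612×10^-5) / 5.370×10^-7 = 0.679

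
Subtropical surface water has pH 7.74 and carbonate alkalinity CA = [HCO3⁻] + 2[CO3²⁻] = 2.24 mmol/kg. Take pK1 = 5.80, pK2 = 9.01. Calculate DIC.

DIC = 2.15 mmol/kg

CA = [HCO3⁻] + 2[CO3²⁻] = (α₁ + 2α₂)·DIC
At pH 7.74: [H⁺]/K1 = 10^-1.94 = 0.011482, K2/[H⁺] = 10^-1.27 = 0.053703
α₁ = 1/(1 + 0.011482 + 0.053703) = 1/1.0652 = 0.9388; α₂ = α₁·K2/[H⁺] = 0.05042
α₁ + 2α₂ = 1.0396
DIC = CA / (α₁ + 2α₂) = 2.24 / 1.0396 = 2.15 mmol/kg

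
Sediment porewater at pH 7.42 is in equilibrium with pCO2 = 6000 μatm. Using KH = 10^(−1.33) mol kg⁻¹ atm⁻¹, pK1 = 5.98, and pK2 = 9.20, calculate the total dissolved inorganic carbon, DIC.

[CO2*] = KH · pCO2 = 10^(−1.33) × 6000×10^-6 = 2.806×10^-4 mol/kg
α₀ = 1/(1 + K1/[H⁺] + K1K2/[H⁺]²) = 1/(1 + 10^+1.44 + 10^-0.34) = 0.03448
DIC = [CO2*]/α₀ = 2.806×10^-4 / 0.03448 = 8.14 mmol/kg

DIC = 8.14 mmol/kg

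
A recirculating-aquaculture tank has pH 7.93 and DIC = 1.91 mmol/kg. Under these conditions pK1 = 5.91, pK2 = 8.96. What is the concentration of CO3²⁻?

[CO3²⁻] = 0.162 mmol/kg

α₂ = 1 / (1 + [H⁺]/K2 + [H⁺]²/(K1K2)) = 1 / (1 + 10^+1.03 + 10^-0.99)
   = 1 / (1 + 10.715 + 0.10233) = 1/11.818 = 0.08462
[CO3²⁻] = α₂ × DIC = 0.08462 × 1.91 = 0.162 mmol/kg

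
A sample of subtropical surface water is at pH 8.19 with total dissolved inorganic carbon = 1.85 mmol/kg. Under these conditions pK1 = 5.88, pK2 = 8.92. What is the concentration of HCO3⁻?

[HCO3⁻] = 1.55 mmol/kg

α₁ = 1 / (1 + [H⁺]/K1 + K2/[H⁺]) = 1 / (1 + 10^-2.31 + 10^-0.73)
   = 1 / (1 + 0.0048978 + 0.18621) = 1/1.1911 = 0.8396
[HCO3⁻] = α₁ × DIC = 0.8396 × 1.85 = 1.55 mmol/kg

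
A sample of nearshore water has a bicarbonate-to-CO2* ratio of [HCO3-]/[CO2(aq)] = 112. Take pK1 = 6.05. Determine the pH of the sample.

From K1 = [H⁺][HCO3-]/[CO2(aq)]:  pH = pK1 + log₁₀([HCO3-]/[CO2(aq)])
log₁₀(112) = +2.049
pH = 6.05 + (+2.049) = 8.10

pH = 8.10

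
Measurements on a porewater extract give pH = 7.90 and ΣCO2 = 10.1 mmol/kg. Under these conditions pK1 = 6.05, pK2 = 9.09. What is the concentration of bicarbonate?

α₁ = 1 / (1 + [H⁺]/K1 + K2/[H⁺]) = 1 / (1 + 10^-1.85 + 10^-1.19)
   = 1 / (1 + 0.014125 + 0.064565) = 1/1.0787 = 0.9270
[HCO3⁻] = α₁ × DIC = 0.9270 × 10.1 = 9.36 mmol/kg

[HCO3⁻] = 9.36 mmol/kg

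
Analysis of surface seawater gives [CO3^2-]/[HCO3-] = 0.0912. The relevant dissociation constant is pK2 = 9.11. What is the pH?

pH = 8.07

From K2 = [H⁺][CO3^2-]/[HCO3-]:  pH = pK2 + log₁₀([CO3^2-]/[HCO3-])
log₁₀(0.0912) = -1.040
pH = 9.11 + (-1.040) = 8.07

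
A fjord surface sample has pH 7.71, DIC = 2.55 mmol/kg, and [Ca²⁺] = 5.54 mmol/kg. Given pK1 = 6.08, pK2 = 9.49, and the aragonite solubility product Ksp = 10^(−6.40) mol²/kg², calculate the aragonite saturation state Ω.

α₂ = 1 / (1 + [H⁺]/K2 + [H⁺]²/(K1K2)) = 1 / (1 + 10^+1.78 + 10^+0.15)
   = 1 / (1 + 60.256 + 1.4125) = 1/62.668 = 0.01596
[CO3²⁻] = α₂ × DIC = 0.01596 × 2.55 = 0.04069 mmol/kg
Ksp = 10^(−6.40) = 3.981×10^-7
Ω = [Ca²⁺][CO3²⁻]/Ksp = (5.54×10^-3)(4.069×10^-5) / 3.981×10^-7 = 0.566

Ω = 0.566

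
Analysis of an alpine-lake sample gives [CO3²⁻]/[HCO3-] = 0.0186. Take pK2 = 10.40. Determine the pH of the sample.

pH = 8.67

From K2 = [H⁺][CO3²⁻]/[HCO3-]:  pH = pK2 + log₁₀([CO3²⁻]/[HCO3-])
log₁₀(0.0186) = -1.730
pH = 10.40 + (-1.730) = 8.67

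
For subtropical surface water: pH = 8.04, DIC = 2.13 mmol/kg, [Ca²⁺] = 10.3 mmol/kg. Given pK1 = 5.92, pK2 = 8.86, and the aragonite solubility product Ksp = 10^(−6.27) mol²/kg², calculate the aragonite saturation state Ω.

Ω = 5.34

α₂ = 1 / (1 + [H⁺]/K2 + [H⁺]²/(K1K2)) = 1 / (1 + 10^+0.82 + 10^-1.30)
   = 1 / (1 + 6.6069 + 0.050119) = 1/7.6571 = 0.1306
[CO3²⁻] = α₂ × DIC = 0.1306 × 2.13 = 0.2782 mmol/kg
Ksp = 10^(−6.27) = 5.370×10^-7
Ω = [Ca²⁺][CO3²⁻]/Ksp = (10.3×10^-3)(2.782×10^-4) / 5.370×10^-7 = 5.34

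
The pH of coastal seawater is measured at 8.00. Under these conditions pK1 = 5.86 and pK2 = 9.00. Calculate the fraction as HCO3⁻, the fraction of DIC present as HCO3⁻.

α₁ = 1 / (1 + [H⁺]/K1 + K2/[H⁺]) = 1 / (1 + 10^-2.14 + 10^-1.00)
   = 1 / (1 + 0.0072444 + 0.10000) = 1/1.1072 = 0.9031

α₁ = 0.903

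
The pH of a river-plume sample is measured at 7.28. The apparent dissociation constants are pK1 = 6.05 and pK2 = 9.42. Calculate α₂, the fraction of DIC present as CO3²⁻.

α₂ = 0.00680

α₂ = 1 / (1 + [H⁺]/K2 + [H⁺]²/(K1K2)) = 1 / (1 + 10^+2.14 + 10^+0.91)
   = 1 / (1 + 138.04 + 8.1283) = 1/147.17 = 0.006795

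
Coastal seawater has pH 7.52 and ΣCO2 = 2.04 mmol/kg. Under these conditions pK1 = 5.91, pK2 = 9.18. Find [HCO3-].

α₁ = 1 / (1 + [H⁺]/K1 + K2/[H⁺]) = 1 / (1 + 10^-1.61 + 10^-1.66)
   = 1 / (1 + 0.024547 + 0.021878) = 1/1.0464 = 0.9556
[HCO3⁻] = α₁ × DIC = 0.9556 × 2.04 = 1.95 mmol/kg

[HCO3⁻] = 1.95 mmol/kg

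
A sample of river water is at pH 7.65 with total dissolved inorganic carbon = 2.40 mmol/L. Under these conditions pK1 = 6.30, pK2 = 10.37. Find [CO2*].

α₀ = 1 / (1 + K1/[H⁺] + K1K2/[H⁺]²) = 1 / (1 + 10^+1.35 + 10^-1.37)
   = 1 / (1 + 22.387 + 0.042658) = 1/23.430 = 0.04268
[CO2*] = α₀ × DIC = 0.04268 × 2.40 = 0.102 mmol/L

[CO2*] = 0.102 mmol/L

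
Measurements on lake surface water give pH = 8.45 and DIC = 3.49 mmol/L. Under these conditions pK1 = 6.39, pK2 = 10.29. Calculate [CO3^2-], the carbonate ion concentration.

α₂ = 1 / (1 + [H⁺]/K2 + [H⁺]²/(K1K2)) = 1 / (1 + 10^+1.84 + 10^-0.22)
   = 1 / (1 + 69.183 + 0.60256) = 1/70.786 = 0.01413
[CO3²⁻] = α₂ × DIC = 0.01413 × 3.49 = 0.0493 mmol/L

[CO3²⁻] = 0.0493 mmol/L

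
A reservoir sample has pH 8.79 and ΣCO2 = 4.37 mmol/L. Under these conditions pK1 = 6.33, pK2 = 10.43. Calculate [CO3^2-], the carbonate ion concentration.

α₂ = 1 / (1 + [H⁺]/K2 + [H⁺]²/(K1K2)) = 1 / (1 + 10^+1.64 + 10^-0.82)
   = 1 / (1 + 43.652 + 0.15136) = 1/44.803 = 0.02232
[CO3²⁻] = α₂ × DIC = 0.02232 × 4.37 = 0.0975 mmol/L

[CO3²⁻] = 0.0975 mmol/L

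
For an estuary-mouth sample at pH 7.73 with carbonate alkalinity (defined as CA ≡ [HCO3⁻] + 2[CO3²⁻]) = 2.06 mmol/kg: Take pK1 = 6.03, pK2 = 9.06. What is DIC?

DIC = 2.01 mmol/kg

CA = [HCO3⁻] + 2[CO3²⁻] = (α₁ + 2α₂)·DIC
At pH 7.73: [H⁺]/K1 = 10^-1.70 = 0.019953, K2/[H⁺] = 10^-1.33 = 0.046774
α₁ = 1/(1 + 0.019953 + 0.046774) = 1/1.0667 = 0.9374; α₂ = α₁·K2/[H⁺] = 0.04385
α₁ + 2α₂ = 1.0251
DIC = CA / (α₁ + 2α₂) = 2.06 / 1.0251 = 2.01 mmol/kg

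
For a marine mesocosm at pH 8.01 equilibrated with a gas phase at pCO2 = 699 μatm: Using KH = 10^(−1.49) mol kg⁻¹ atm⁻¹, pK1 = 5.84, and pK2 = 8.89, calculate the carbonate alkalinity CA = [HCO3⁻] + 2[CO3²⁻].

[CO2*] = KH · pCO2 = 10^(−1.49) × 699×10^-6 = 2.262×10^-5 mol/kg
α₀ = 1/(1 + K1/[H⁺] + K1K2/[H⁺]²) = 1/(1 + 10^+2.17 + 10^+1.29) = 0.005938
DIC = [CO2*]/α₀ = 2.262×10^-5 / 0.005938 = 3.809 mmol/kg
CA = (α₁ + 2α₂)·DIC = (0.8783 + 2×0.1158) × 3.809 = 4.23 mmol/kg

CA = 4.23 mmol/kg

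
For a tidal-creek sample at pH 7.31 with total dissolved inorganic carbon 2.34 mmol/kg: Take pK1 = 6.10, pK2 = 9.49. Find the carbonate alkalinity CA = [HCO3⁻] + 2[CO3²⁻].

CA = 2.22 mmol/kg

CA = [HCO3⁻] + 2[CO3²⁻] = (α₁ + 2α₂)·DIC
At pH 7.31: [H⁺]/K1 = 10^-1.21 = 0.061660, K2/[H⁺] = 10^-2.18 = 0.0066069
α₁ = 1/(1 + 0.061660 + 0.0066069) = 1/1.0683 = 0.9361; α₂ = α₁·K2/[H⁺] = 0.006185
α₁ + 2α₂ = 0.9485
CA = 0.9485 × 2.34 = 2.22 mmol/kg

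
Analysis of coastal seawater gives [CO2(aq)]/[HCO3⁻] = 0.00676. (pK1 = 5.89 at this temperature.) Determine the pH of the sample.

From K1 = [H⁺][HCO3⁻]/[CO2(aq)]:  pH = pK1 − log₁₀([CO2(aq)]/[HCO3⁻])
log₁₀(0.00676) = -2.170
pH = 5.89 − (-2.170) = 8.06

pH = 8.06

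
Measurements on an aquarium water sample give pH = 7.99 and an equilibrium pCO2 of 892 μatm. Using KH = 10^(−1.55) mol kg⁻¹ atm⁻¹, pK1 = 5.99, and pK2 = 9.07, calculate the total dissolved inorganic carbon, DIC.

[CO2*] = KH · pCO2 = 10^(−1.55) × 892×10^-6 = 2.514×10^-5 mol/kg
α₀ = 1/(1 + K1/[H⁺] + K1K2/[H⁺]²) = 1/(1 + 10^+2.00 + 10^+0.92) = 0.009148
DIC = [CO2*]/α₀ = 2.514×10^-5 / 0.009148 = 2.75 mmol/kg

DIC = 2.75 mmol/kg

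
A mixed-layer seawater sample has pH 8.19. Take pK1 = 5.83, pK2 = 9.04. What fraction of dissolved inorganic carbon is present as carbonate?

α₂ = 1 / (1 + [H⁺]/K2 + [H⁺]²/(K1K2)) = 1 / (1 + 10^+0.85 + 10^-1.51)
   = 1 / (1 + 7.0795 + 0.030903) = 1/8.1104 = 0.1233

α₂ = 0.123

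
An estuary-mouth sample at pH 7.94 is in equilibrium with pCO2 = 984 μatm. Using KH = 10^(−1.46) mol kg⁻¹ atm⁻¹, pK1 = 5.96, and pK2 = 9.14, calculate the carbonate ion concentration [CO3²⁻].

[CO2*] = KH · pCO2 = 10^(−1.46) × 984×10^-6 = 3.412×10^-5 mol/kg
α₀ = 1/(1 + K1/[H⁺] + K1K2/[H⁺]²) = 1/(1 + 10^+1.98 + 10^+0.78) = 0.009754
DIC = [CO2*]/α₀ = 3.412×10^-5 / 0.009754 = 3.498 mmol/kg
[CO3²⁻] = α₂·DIC; α₂ = 0.05877, so [CO3²⁻] = 0.05877 × 3.498 = 0.206 mmol/kg

[CO3²⁻] = 0.206 mmol/kg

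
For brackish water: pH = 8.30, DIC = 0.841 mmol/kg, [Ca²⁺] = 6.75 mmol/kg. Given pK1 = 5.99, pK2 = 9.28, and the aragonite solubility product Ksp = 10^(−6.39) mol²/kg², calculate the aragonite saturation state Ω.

Ω = 1.32

α₂ = 1 / (1 + [H⁺]/K2 + [H⁺]²/(K1K2)) = 1 / (1 + 10^+0.98 + 10^-1.33)
   = 1 / (1 + 9.5499 + 0.046774) = 1/10.597 = 0.09437
[CO3²⁻] = α₂ × DIC = 0.09437 × 0.841 = 0.07936 mmol/kg
Ksp = 10^(−6.39) = 4.074×10^-7
Ω = [Ca²⁺][CO3²⁻]/Ksp = (6.75×10^-3)(7.936×10^-5) / 4.074×10^-7 = 1.32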